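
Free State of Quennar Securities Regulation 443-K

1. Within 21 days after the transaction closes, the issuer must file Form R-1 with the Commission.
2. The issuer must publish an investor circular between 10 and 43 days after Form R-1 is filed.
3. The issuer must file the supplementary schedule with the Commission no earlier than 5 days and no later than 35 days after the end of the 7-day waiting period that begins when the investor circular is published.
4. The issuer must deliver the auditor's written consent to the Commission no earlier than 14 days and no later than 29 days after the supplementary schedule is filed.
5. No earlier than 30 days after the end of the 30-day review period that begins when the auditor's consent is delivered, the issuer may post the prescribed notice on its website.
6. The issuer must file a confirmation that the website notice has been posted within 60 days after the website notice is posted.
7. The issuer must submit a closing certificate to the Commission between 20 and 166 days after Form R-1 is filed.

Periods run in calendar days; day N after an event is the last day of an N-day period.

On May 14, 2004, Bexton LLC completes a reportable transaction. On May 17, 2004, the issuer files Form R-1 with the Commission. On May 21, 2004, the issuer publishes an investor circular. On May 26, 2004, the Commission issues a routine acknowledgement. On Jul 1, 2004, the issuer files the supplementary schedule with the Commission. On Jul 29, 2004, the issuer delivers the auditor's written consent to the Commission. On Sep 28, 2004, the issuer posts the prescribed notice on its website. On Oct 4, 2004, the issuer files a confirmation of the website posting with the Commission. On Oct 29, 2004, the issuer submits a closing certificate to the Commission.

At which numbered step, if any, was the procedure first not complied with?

(1) due by May 14, 2004 + 21 days = Jun 4, 2004; done May 17, 2004 — timely.
(2) the permitted window runs from May 17, 2004 + 10 = May 27, 2004 to May 17, 2004 + 43 = Jun 29, 2004; May 21, 2004 is 6 days too early.
The procedure was therefore not followed at step 2.

Step 2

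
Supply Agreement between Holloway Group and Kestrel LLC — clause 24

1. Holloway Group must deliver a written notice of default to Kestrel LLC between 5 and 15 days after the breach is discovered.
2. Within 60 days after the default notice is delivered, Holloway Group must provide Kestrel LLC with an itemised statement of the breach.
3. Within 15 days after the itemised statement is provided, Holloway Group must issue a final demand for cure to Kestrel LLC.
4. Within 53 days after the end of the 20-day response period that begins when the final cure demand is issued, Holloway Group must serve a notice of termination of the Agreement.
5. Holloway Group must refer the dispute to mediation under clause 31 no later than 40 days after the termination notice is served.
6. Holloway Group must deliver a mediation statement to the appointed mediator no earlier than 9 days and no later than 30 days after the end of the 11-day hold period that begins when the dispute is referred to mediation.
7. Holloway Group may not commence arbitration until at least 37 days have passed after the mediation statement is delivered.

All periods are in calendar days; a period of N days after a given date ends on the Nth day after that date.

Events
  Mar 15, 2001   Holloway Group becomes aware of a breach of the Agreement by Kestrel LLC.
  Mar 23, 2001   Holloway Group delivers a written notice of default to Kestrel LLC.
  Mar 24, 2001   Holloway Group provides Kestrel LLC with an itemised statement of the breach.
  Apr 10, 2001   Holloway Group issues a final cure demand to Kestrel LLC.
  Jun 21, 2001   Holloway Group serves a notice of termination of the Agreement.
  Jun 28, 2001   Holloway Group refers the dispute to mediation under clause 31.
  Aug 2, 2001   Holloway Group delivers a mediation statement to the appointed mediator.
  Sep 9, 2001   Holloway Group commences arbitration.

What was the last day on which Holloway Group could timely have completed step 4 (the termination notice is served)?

Jun 22, 2001

The final cure demand is issued on Apr 10, 2001; the 20-day response period therefore ends Apr 30, 2001, and step 4 runs from that date. 53 days after Apr 30, 2001 is Jun 22, 2001.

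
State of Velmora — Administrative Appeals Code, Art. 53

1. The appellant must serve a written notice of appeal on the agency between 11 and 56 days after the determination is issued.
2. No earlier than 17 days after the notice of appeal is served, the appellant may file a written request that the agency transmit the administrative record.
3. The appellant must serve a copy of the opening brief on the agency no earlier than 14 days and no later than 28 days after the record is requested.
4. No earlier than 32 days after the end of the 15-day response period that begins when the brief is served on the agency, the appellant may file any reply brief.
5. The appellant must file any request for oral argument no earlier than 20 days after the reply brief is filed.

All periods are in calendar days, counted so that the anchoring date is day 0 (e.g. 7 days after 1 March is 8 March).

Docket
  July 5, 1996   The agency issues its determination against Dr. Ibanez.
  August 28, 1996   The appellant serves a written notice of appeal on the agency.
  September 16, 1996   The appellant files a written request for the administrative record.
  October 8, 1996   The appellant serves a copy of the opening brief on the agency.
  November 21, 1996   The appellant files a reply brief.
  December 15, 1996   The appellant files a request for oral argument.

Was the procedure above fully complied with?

Step 1: the window is 11–56 days after July 5, 1996 (when the determination is issued), so July 16, 1996 through August 30, 1996; done August 28, 1996 — within the window.
Step 2: the earliest permitted date is 17 days after August 28, 1996 (when the notice of appeal is served), i.e. September 14, 1996; done September 16, 1996 — permitted.
Step 3: the window is 14–28 days after September 16, 1996 (when the record is requested), so September 30, 1996 through October 14, 1996; done October 8, 1996, which is between those dates.
Step 4: the earliest permitted date is 32 days after October 23, 1996 (end of the 15-day response period, which began when the brief is served on the agency on October 8, 1996), i.e. November 24, 1996; acted on November 21, 1996, 3 days prematurely.
Later steps need not be reached.

No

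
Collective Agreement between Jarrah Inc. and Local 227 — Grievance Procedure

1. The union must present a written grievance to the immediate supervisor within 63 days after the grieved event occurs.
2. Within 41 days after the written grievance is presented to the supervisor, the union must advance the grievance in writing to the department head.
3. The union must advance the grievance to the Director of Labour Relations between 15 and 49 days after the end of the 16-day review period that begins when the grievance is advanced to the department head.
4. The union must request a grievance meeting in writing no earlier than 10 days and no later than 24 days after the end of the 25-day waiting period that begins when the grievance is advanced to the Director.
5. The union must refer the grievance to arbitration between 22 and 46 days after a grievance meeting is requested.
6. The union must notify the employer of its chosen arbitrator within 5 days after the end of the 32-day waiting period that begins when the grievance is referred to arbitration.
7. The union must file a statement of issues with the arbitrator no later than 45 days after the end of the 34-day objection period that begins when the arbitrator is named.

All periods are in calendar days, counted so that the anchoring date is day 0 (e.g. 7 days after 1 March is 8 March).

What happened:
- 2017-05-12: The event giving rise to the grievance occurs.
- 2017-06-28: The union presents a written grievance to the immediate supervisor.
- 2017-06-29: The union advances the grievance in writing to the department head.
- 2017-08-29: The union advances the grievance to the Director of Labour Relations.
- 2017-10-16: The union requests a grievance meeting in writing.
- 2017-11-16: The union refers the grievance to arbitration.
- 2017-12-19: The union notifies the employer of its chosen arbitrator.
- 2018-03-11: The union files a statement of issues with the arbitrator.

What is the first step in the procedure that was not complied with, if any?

Step 7

Step 1 — counting 63 days from 2017-05-12 (when the grieved event occurs) gives a deadline of 2017-07-14; completed 2017-06-28, before the deadline.
Step 2 — counting 41 days from 2017-06-28 (when the written grievance is presented to the supervisor) gives a deadline of 2017-08-08; done 2017-06-29 — timely.
Step 3 — 15 and 49 days from 2017-07-15 (end of the 16-day review period, which began when the grievance is advanced to the department head on 2017-06-29) are 2017-07-30 and 2017-09-02 respectively; done 2017-08-29 — within the window.
Step 4 — 10 and 24 days from 2017-09-23 (end of the 25-day waiting period, which began when the grievance is advanced to the Director on 2017-08-29) are 2017-10-03 and 2017-10-17 respectively; done 2017-10-16 — within the window.
Step 5 — 22 and 46 days from 2017-10-16 (when a grievance meeting is requested) are 2017-11-07 and 2017-12-01 respectively; done 2017-11-16, which is between those dates.
Step 6 — counting 5 days from 2017-12-18 (end of the 32-day waiting period, which began when the grievance is referred to arbitration on 2017-11-16) gives a deadline of 2017-12-23; 2017-12-19 is within that limit.
Step 7 — counting 45 days from 2018-01-22 (end of the 34-day objection period, which began when the arbitrator is named on 2017-12-19) gives a deadline of 2018-03-08; done 2018-03-11 — 3 days late.
The analysis stops there.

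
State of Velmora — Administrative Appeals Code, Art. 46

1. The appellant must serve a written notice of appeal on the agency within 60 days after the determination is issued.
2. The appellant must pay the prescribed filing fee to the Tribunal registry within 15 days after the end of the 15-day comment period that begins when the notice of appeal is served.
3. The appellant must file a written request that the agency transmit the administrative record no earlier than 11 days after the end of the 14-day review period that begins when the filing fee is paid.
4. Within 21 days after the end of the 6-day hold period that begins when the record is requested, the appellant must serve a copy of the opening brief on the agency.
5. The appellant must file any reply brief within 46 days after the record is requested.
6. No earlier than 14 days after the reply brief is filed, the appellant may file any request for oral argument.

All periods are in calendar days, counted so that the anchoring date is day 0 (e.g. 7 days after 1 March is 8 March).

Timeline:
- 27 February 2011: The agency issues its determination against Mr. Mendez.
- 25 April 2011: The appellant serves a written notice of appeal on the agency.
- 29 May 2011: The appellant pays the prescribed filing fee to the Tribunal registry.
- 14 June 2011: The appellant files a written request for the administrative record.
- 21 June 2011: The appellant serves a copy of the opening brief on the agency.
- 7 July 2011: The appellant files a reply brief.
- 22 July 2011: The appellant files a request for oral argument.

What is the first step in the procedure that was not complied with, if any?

Step 1: 60 days after 27 February 2011 (when the determination is issued) is 28 April 2011; done 25 April 2011 — timely.
Step 2: 15 days after 10 May 2011 (end of the 15-day comment period, which began when the notice of appeal is served on 25 April 2011) is 25 May 2011; done 29 May 2011 — 4 days late.
The analysis stops there.

Step 2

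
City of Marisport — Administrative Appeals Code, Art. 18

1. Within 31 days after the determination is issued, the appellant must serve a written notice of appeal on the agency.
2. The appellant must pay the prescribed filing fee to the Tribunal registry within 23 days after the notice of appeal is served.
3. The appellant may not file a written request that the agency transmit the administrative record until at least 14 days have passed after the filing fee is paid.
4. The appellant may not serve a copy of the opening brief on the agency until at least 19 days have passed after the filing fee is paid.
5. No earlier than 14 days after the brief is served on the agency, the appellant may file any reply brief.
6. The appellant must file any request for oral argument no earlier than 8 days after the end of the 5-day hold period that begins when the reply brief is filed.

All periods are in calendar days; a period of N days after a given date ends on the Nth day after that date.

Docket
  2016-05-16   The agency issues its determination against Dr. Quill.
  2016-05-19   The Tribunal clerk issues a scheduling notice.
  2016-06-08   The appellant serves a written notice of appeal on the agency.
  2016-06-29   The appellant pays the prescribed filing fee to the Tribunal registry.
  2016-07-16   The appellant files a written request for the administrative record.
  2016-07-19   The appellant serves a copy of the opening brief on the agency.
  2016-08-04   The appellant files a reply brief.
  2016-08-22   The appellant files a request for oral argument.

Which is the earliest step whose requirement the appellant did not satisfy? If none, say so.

Step 1 — counting 31 days from 2016-05-16 (when the determination is issued) gives a deadline of 2016-06-16; 2016-06-08 is within that limit.
Step 2 — counting 23 days from 2016-06-08 (when the notice of appeal is served) gives a deadline of 2016-07-01; done 2016-06-29 — timely.
Step 3 — must wait 14 days from 2016-06-29 (when the filing fee is paid), so not before 2016-07-13; done 2016-07-16, after the minimum wait.
Step 4 — must wait 19 days from 2016-06-29 (when the filing fee is paid), so not before 2016-07-18; 2016-07-19 is on or after that date.
Step 5 — must wait 14 days from 2016-07-19 (when the brief is served on the agency), so not before 2016-08-02; done 2016-08-04, after the minimum wait.
Step 6 — must wait 8 days from 2016-08-09 (end of the 5-day hold period, which began when the reply brief is filed on 2016-08-04), so not before 2016-08-17; done 2016-08-22 — permitted.

None — every step was satisfied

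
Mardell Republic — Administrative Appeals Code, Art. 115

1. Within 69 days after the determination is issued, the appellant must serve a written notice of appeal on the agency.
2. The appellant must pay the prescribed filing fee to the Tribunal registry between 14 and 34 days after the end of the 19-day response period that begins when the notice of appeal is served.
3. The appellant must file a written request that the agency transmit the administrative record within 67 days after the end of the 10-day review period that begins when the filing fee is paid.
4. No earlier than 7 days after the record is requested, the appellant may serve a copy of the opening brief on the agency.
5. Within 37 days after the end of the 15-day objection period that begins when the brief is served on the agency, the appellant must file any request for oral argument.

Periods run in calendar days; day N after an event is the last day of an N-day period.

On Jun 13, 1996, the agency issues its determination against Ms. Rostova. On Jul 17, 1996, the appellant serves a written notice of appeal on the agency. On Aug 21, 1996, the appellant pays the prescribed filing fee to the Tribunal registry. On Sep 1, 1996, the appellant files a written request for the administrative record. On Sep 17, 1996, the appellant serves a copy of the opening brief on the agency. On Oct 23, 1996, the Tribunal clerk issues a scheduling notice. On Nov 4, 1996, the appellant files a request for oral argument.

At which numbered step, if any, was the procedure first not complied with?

None — every step was satisfied

(1) due by Jun 13, 1996 + 69 days = Aug 21, 1996; completed Jul 17, 1996, before the deadline.
(2) the permitted window runs from Aug 5, 1996 + 14 = Aug 19, 1996 to Aug 5, 1996 + 34 = Sep 8, 1996; done Aug 21, 1996, which is between those dates.
(3) due by Aug 31, 1996 + 67 days = Nov 6, 1996; Sep 1, 1996 is within that limit.
(4) permitted from Sep 1, 1996 + 7 days = Sep 8, 1996 onward; Sep 17, 1996 is on or after that date.
(5) due by Oct 2, 1996 + 37 days = Nov 8, 1996; Nov 4, 1996 is within that limit.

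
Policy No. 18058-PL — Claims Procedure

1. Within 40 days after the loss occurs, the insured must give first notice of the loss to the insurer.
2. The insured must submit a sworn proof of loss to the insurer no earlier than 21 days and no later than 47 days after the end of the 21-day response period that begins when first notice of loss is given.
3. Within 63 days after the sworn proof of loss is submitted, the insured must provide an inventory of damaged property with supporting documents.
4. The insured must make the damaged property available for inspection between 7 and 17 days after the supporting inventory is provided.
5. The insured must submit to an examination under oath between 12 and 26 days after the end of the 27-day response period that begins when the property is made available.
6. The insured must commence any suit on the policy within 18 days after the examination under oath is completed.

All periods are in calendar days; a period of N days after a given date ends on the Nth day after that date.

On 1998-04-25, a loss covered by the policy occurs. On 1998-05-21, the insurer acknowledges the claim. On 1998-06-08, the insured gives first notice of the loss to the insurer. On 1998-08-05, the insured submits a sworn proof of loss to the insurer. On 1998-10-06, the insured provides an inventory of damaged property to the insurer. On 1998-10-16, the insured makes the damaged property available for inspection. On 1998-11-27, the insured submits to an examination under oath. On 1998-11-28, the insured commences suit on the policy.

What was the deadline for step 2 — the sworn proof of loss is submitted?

First notice of loss is given on 1998-06-08; the 21-day response period therefore ends 1998-06-29, and step 2 runs from that date. The window is 21–47 days after 1998-06-29; it closes on 1998-08-15.

1998-08-15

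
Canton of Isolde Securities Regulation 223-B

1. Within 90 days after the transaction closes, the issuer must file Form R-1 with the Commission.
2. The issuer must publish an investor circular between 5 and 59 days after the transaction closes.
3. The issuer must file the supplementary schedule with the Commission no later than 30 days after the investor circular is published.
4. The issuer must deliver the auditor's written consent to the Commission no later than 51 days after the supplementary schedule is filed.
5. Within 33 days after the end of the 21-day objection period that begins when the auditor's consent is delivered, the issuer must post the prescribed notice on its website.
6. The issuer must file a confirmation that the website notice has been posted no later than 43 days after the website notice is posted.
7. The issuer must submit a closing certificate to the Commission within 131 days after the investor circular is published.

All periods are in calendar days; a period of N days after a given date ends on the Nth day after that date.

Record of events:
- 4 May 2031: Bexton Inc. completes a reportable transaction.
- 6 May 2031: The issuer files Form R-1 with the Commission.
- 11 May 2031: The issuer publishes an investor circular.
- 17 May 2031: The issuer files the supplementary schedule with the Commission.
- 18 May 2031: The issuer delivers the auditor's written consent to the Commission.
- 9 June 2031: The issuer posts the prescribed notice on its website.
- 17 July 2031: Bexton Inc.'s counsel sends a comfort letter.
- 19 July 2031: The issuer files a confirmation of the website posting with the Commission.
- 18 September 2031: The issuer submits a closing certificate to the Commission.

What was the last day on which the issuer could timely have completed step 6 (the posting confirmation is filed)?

Step 6 runs from 9 June 2031, when the website notice is posted. 43 days after 9 June 2031 is 22 July 2031.

22 July 2031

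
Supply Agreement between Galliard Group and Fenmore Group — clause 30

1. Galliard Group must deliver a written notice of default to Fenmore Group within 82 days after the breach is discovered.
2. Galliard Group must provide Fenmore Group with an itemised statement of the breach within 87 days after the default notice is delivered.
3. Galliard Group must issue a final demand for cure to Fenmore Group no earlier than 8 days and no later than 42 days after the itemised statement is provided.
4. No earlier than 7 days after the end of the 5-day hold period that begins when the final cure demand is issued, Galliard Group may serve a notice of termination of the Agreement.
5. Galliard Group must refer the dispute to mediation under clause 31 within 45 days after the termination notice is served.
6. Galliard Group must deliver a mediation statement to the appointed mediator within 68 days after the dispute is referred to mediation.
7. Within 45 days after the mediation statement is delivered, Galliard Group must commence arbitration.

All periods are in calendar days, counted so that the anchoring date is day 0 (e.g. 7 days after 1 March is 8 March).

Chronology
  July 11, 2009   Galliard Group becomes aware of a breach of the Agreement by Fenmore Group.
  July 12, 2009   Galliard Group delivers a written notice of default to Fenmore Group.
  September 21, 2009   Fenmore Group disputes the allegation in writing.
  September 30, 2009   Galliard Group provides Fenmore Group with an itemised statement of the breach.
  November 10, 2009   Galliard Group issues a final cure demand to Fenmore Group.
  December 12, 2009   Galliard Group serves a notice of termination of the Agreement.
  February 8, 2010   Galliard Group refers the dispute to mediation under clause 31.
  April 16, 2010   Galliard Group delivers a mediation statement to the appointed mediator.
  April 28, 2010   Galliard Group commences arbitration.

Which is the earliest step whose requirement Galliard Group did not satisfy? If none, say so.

Step 5

(1) due by July 11, 2009 + 82 days = October 1, 2009; July 12, 2009 is within that limit.
(2) due by July 12, 2009 + 87 days = October 7, 2009; completed September 30, 2009, before the deadline.
(3) the permitted window runs from September 30, 2009 + 8 = October 8, 2009 to September 30, 2009 + 42 = November 11, 2009; November 10, 2009 falls inside that range.
(4) permitted from November 15, 2009 + 7 days = November 22, 2009 onward; done December 12, 2009 — permitted.
(5) due by December 12, 2009 + 45 days = January 26, 2010; not done until February 8, 2010, 13 days after the deadline.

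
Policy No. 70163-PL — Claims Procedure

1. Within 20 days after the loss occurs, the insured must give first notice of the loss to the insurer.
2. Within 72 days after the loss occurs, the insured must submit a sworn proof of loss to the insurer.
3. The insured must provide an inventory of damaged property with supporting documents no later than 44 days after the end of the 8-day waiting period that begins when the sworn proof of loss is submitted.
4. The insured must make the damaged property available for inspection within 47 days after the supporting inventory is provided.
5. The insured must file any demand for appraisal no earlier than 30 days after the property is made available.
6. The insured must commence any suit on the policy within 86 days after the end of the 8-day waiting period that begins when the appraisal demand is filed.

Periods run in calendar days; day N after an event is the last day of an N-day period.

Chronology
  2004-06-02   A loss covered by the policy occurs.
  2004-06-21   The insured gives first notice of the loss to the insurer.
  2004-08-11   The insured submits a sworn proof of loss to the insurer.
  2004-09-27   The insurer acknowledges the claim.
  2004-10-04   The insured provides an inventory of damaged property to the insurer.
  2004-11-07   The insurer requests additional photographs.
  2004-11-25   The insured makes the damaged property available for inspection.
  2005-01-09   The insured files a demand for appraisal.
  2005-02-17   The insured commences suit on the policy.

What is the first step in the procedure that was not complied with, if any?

(1) due by 2004-06-02 + 20 days = 2004-06-22; 2004-06-21 is within that limit.
(2) due by 2004-06-02 + 72 days = 2004-08-13; completed 2004-08-11, before the deadline.
(3) due by 2004-08-19 + 44 days = 2004-10-02; done 2004-10-04 — 2 days late.
No need to go further; step 3 was not satisfied.

Step 3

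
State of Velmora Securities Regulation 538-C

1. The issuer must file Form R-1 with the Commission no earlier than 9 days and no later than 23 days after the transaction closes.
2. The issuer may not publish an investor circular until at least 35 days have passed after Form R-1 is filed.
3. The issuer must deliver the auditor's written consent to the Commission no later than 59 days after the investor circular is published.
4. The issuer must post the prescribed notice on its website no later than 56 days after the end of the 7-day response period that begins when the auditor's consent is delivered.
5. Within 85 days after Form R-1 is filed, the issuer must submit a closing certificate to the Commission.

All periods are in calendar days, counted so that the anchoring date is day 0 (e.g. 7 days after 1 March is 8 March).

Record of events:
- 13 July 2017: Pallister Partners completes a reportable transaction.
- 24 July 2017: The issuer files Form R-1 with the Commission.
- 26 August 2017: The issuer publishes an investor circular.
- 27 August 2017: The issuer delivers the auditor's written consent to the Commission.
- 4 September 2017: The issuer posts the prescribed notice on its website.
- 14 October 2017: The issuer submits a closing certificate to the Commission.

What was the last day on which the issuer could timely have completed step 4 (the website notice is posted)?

29 October 2017

The auditor's consent is delivered on 27 August 2017; the 7-day response period therefore ends 3 September 2017, and step 4 runs from that date. 56 days after 3 September 2017 is 29 October 2017.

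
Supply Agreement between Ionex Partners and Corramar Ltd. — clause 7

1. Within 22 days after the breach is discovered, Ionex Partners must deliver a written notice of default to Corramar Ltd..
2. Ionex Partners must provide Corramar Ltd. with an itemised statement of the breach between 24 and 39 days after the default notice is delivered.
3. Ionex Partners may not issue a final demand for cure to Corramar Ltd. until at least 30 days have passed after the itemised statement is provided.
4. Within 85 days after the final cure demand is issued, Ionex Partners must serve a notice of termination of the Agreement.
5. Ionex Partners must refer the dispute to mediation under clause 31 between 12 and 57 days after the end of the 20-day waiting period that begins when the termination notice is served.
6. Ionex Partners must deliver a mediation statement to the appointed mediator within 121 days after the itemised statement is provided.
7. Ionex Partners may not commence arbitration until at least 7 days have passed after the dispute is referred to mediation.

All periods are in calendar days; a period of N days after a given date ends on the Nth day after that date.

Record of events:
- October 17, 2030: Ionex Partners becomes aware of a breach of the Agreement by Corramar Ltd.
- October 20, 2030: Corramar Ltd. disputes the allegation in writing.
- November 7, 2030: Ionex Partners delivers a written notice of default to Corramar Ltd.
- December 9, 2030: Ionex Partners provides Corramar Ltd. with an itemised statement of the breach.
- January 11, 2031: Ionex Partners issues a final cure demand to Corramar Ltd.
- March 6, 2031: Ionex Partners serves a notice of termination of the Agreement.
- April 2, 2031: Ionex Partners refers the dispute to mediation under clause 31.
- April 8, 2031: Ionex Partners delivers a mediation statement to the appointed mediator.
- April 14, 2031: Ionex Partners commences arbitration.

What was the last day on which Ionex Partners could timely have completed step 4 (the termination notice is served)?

April 6, 2031

Step 4 runs from January 11, 2031, when the final cure demand is issued. 85 days after January 11, 2031 is April 6, 2031.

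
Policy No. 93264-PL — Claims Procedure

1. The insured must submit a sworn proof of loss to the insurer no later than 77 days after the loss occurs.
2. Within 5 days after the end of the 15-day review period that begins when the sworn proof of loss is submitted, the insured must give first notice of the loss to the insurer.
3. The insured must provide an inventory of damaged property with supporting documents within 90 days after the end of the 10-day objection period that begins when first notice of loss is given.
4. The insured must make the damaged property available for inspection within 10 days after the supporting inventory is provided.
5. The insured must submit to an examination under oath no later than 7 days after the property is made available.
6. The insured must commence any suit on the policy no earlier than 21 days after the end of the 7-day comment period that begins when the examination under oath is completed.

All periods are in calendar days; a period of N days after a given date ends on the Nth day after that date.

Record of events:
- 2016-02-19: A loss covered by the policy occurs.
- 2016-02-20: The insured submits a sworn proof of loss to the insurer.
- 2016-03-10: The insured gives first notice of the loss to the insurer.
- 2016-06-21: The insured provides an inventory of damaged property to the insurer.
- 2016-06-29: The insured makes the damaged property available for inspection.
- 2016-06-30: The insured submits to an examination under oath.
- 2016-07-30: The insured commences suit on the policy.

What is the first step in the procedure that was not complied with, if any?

Step 1: 77 days after 2016-02-19 (when the loss occurs) is 2016-05-06; done 2016-02-20 — timely.
Step 2: 5 days after 2016-03-06 (end of the 15-day review period, which began when the sworn proof of loss is submitted on 2016-02-20) is 2016-03-11; 2016-03-10 is within that limit.
Step 3: 90 days after 2016-03-20 (end of the 10-day objection period, which began when first notice of loss is given on 2016-03-10) is 2016-06-18; not done until 2016-06-21, 3 days after the deadline.
Later steps need not be reached.

Step 3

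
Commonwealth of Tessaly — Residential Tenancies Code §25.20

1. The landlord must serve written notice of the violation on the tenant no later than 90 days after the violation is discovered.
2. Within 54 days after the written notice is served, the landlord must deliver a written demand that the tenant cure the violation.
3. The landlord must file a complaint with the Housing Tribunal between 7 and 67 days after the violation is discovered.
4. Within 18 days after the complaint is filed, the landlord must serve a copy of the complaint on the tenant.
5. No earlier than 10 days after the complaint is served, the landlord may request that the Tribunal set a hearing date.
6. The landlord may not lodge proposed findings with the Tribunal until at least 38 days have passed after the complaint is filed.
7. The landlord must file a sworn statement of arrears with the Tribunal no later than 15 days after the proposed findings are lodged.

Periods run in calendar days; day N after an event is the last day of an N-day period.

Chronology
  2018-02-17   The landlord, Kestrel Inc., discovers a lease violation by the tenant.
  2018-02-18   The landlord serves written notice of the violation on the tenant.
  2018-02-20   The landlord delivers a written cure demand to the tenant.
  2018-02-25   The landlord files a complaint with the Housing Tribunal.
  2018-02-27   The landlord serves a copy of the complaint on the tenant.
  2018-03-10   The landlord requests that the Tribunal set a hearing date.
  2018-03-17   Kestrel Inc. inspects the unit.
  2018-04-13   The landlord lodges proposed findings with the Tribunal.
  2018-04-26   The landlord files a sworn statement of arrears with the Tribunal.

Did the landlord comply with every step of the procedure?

Step 1: 90 days after 2018-02-17 (when the violation is discovered) is 2018-05-18; completed 2018-02-18, before the deadline.
Step 2: 54 days after 2018-02-18 (when the written notice is served) is 2018-04-13; 2018-02-20 is within that limit.
Step 3: the window is 7–67 days after 2018-02-17 (when the violation is discovered), so 2018-02-24 through 2018-04-25; done 2018-02-25, which is between those dates.
Step 4: 18 days after 2018-02-25 (when the complaint is filed) is 2018-03-15; done 2018-02-27 — timely.
Step 5: the earliest permitted date is 10 days after 2018-02-27 (when the complaint is served), i.e. 2018-03-09; done 2018-03-10, after the minimum wait.
Step 6: the earliest permitted date is 38 days after 2018-02-25 (when the complaint is filed), i.e. 2018-04-04; 2018-04-13 is on or after that date.
Step 7: 15 days after 2018-04-13 (when the proposed findings are lodged) is 2018-04-28; 2018-04-26 is within that limit.

Yes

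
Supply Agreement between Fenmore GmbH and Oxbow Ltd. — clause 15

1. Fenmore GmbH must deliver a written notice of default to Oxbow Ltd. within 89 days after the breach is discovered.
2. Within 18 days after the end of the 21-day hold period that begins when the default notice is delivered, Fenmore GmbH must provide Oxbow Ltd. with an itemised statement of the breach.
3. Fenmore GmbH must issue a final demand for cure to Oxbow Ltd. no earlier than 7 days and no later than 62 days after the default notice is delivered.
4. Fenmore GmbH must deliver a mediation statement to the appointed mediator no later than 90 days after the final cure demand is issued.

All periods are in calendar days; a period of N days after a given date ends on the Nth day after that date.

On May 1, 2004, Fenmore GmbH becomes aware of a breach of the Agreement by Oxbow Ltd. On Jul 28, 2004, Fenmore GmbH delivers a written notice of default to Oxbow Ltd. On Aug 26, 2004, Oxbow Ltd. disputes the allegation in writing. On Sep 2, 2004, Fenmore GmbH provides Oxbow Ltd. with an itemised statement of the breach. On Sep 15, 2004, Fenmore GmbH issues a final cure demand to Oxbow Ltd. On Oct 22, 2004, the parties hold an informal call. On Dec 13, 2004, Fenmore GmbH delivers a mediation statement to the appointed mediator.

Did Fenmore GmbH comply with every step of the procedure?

Yes

(1) due by May 1, 2004 + 89 days = Jul 29, 2004; completed Jul 28, 2004, before the deadline.
(2) due by Aug 18, 2004 + 18 days = Sep 5, 2004; completed Sep 2, 2004, before the deadline.
(3) the permitted window runs from Jul 28, 2004 + 7 = Aug 4, 2004 to Jul 28, 2004 + 62 = Sep 28, 2004; Sep 15, 2004 falls inside that range.
(4) due by Sep 15, 2004 + 90 days = Dec 14, 2004; Dec 13, 2004 is within that limit.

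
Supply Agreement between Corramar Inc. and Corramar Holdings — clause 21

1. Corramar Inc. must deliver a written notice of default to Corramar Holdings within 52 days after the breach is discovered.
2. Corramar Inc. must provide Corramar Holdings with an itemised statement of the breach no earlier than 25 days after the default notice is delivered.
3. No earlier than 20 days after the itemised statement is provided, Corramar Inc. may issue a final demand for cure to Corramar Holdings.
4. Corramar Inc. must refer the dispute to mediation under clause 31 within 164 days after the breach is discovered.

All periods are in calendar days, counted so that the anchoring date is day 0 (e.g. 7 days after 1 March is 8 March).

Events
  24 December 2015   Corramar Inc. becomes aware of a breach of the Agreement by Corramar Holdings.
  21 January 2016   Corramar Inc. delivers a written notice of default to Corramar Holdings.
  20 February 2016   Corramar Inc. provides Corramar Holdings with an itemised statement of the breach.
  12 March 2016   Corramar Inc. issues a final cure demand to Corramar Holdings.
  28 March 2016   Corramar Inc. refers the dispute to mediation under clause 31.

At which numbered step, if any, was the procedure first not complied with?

None — every step was satisfied

(1) due by 24 December 2015 + 52 days = 14 February 2016; completed 21 January 2016, before the deadline.
(2) permitted from 21 January 2016 + 25 days = 15 February 2016 onward; done 20 February 2016 — permitted.
(3) permitted from 20 February 2016 + 20 days = 11 March 2016 onward; done 12 March 2016, after the minimum wait.
(4) due by 24 December 2015 + 164 days = 5 June 2016; done 28 March 2016 — timely.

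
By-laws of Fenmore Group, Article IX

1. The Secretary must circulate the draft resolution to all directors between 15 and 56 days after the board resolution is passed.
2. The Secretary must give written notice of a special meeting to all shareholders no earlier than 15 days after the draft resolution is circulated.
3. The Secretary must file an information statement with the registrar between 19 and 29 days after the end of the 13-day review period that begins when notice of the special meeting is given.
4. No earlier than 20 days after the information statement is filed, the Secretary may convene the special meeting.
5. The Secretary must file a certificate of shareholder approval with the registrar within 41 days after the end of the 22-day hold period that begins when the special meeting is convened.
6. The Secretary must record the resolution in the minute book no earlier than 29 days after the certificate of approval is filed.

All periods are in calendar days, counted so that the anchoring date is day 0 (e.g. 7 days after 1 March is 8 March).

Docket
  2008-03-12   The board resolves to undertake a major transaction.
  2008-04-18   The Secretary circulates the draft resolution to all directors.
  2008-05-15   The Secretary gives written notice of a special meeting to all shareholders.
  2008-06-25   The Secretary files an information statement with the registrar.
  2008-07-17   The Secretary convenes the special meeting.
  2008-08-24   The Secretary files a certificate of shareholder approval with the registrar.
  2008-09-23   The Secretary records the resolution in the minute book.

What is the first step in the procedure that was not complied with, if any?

Step 1 — 15 and 56 days from 2008-03-12 (when the board resolution is passed) are 2008-03-27 and 2008-05-07 respectively; done 2008-04-18 — within the window.
Step 2 — must wait 15 days from 2008-04-18 (when the draft resolution is circulated), so not before 2008-05-03; 2008-05-15 is on or after that date.
Step 3 — 19 and 29 days from 2008-05-28 (end of the 13-day review period, which began when notice of the special meeting is given on 2008-05-15) are 2008-06-16 and 2008-06-26 respectively; done 2008-06-25, which is between those dates.
Step 4 — must wait 20 days from 2008-06-25 (when the information statement is filed), so not before 2008-07-15; 2008-07-17 is on or after that date.
Step 5 — counting 41 days from 2008-08-08 (end of the 22-day hold period, which began when the special meeting is convened on 2008-07-17) gives a deadline of 2008-09-18; 2008-08-24 is within that limit.
Step 6 — must wait 29 days from 2008-08-24 (when the certificate of approval is filed), so not before 2008-09-22; 2008-09-23 is on or after that date.

None — every step was satisfied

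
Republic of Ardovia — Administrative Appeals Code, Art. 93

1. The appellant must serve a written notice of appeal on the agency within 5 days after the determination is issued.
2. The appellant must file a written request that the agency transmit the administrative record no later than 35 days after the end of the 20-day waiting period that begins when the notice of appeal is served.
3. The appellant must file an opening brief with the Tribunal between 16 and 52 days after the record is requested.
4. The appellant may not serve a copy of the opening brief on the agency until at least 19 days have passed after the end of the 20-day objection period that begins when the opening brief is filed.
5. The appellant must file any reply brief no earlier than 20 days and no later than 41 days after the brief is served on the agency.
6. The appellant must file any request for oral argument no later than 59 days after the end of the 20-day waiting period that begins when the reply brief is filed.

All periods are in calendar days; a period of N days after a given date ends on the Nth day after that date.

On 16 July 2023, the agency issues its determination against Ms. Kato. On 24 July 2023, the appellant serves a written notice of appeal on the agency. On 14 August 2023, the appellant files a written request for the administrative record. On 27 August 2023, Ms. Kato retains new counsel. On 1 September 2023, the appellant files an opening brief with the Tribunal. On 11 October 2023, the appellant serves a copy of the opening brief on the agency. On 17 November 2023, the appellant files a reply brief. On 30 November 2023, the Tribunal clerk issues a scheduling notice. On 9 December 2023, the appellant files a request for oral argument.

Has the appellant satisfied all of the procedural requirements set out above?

No

(1) due by 16 July 2023 + 5 days = 21 July 2023; 24 July 2023 misses that deadline by 3 days.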